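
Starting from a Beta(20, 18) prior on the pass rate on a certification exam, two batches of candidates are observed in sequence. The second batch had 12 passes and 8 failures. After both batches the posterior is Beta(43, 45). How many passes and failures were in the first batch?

11 passes and 19 failures

Because Beta–binomial updating is additive in the counts, the combined data contributed (α_post−α_prior, β_post−β_prior) successes and failures.
Total across both batches: 43−20=23 passes, 45−18=27 failures.
Subtract the second batch: 23−12=11 passes and 27−8=19 failures.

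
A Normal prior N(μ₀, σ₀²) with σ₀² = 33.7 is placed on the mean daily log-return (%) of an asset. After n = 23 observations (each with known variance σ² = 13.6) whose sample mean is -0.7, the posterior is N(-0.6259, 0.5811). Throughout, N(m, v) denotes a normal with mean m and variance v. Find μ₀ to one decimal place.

μ₀ = 3.6

The posterior mean is a precision-weighted average: μ_n = (τ₀μ₀ + τ_data·x̄)/(τ₀+τ_data), with τ₀=1/σ₀² and τ_data=n/σ².
Here τ₀ = 1/33.7 = 0.029674 and τ_data = 23/13.6 = 1.691176, so τ_n = 1.720850.
Rearranging for μ₀: μ₀ = (μ_n·τ_n − τ_data·x̄)/τ₀ = (-0.6259·1.720850 − 1.691176·-0.7) / 0.029674 = 0.106743/0.029674 ≈ 3.6.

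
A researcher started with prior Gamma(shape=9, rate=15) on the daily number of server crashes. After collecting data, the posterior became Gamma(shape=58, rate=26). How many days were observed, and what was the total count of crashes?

n = 11 days with total 49 crashes

A Gamma(α, β) prior (rate parametrization) on a Poisson rate with n observations summing to S gives posterior Gamma(α+S, β+n).
Matching: Σxᵢ = 58 − 9 = 49 and n = 26 − 15 = 11.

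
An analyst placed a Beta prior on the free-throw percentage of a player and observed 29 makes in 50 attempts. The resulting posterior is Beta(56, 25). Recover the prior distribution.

A Beta(α, β) prior with s successes and f failures in binomial data gives a Beta(α+s, β+f) posterior.
So α = 56 − 29 = 27 and β = 25 − 21 = 4.

Beta(27, 4)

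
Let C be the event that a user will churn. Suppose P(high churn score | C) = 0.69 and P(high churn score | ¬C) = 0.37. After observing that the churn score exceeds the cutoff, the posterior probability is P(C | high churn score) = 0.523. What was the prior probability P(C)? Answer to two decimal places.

Bayes' rule in odds form gives O(C|E) = O(C)·[P(E|C)/P(E|¬C)], hence O(C) = O(C|E)/LR.
Posterior odds = 0.523/(1−0.523) = 1.0964. LR = 0.69/0.37 = 1.8649.
Prior odds = 1.0964/1.8649 = 0.5879, so P(C) = 0.5879/(1+0.5879) ≈ 0.37.

P(C) = 0.37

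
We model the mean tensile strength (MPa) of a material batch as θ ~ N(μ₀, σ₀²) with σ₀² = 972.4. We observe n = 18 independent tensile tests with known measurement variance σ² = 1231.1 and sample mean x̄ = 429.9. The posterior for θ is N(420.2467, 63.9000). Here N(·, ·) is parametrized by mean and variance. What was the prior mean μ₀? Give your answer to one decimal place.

With known observation variance, the Normal–Normal posterior has precision τ_n = τ₀ + n/σ² and mean μ_n = (τ₀μ₀ + (n/σ²)x̄)/τ_n.
Here τ₀ = 1/972.4 = 0.001028 and τ_data = 18/1231.1 = 0.014621, so τ_n = 0.015649.
Rearranging for μ₀: μ₀ = (μ_n·τ_n − τ_data·x̄)/τ₀ = (420.2467·0.015649 − 0.014621·429.9) / 0.001028 = 0.290873/0.001028 ≈ 283.0.

μ₀ = 283.0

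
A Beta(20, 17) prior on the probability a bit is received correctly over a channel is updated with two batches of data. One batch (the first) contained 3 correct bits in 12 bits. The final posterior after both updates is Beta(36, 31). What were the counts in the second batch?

13 correct bits and 5 errors

Sequential conjugate updates are equivalent to a single update on the pooled data, so total successes = posterior α − prior α and total failures = posterior β − prior β.
Total across both batches: 36−20=16 correct bits, 31−17=14 errors.
Subtract the first batch: 16−3=13 correct bits and 14−9=5 errors.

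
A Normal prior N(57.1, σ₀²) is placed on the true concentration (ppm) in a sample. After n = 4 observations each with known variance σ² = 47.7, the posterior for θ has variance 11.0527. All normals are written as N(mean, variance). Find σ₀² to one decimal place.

σ₀² = 151.1

For the Normal–Normal model with known σ², precisions add: τ_n = τ₀ + n/σ².
So 1/σ₀² = 1/11.0527 − 4/47.7 = 0.090476 − 0.083857 = 0.006619.
Hence σ₀² = 1/0.006619 ≈ 151.1.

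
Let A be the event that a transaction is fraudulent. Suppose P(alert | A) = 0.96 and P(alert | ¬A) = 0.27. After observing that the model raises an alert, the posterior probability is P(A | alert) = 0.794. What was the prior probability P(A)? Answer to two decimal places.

Bayes' rule in odds form gives O(A|E) = O(A)·[P(E|A)/P(E|¬A)], hence O(A) = O(A|E)/LR.
Posterior odds = 0.794/(1−0.794) = 3.8544. LR = 0.96/0.27 = 3.5556.
Prior odds = 3.8544/3.5556 = 1.0840, so P(A) = 1.0840/(1+1.0840) ≈ 0.52.

P(A) = 0.52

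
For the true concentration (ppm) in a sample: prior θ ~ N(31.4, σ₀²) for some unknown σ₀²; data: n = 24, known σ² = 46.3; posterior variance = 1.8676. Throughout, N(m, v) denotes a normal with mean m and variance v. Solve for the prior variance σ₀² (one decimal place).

For the Normal–Normal model with known σ², precisions add: τ_n = τ₀ + n/σ².
So 1/σ₀² = 1/1.8676 − 24/46.3 = 0.535447 − 0.518359 = 0.017088.
Hence σ₀² = 1/0.017088 ≈ 58.5.

σ₀² = 58.5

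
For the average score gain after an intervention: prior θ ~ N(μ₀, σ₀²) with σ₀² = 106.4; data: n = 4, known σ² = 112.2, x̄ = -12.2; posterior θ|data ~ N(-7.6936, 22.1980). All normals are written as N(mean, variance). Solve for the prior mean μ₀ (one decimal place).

μ₀ = 9.4

The posterior mean is a precision-weighted average: μ_n = (τ₀μ₀ + τ_data·x̄)/(τ₀+τ_data), with τ₀=1/σ₀² and τ_data=n/σ².
Here τ₀ = 1/106.4 = 0.009398 and τ_data = 4/112.2 = 0.035651, so τ_n = 0.045049.
Rearranging for μ₀: μ₀ = (μ_n·τ_n − τ_data·x̄)/τ₀ = (-7.6936·0.045049 − 0.035651·-12.2) / 0.009398 = 0.088353/0.009398 ≈ 9.4.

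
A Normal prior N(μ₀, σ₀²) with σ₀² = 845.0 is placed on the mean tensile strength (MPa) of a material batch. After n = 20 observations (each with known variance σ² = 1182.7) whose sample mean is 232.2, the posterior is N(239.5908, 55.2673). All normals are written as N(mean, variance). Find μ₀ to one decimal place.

With known observation variance, the Normal–Normal posterior has precision τ_n = τ₀ + n/σ² and mean μ_n = (τ₀μ₀ + (n/σ²)x̄)/τ_n.
Here τ₀ = 1/845.0 = 0.001183 and τ_data = 20/1182.7 = 0.016910, so τ_n = 0.018093.
Rearranging for μ₀: μ₀ = (μ_n·τ_n − τ_data·x̄)/τ₀ = (239.5908·0.018093 − 0.016910·232.2) / 0.001183 = 0.408414/0.001183 ≈ 345.2.

μ₀ = 345.2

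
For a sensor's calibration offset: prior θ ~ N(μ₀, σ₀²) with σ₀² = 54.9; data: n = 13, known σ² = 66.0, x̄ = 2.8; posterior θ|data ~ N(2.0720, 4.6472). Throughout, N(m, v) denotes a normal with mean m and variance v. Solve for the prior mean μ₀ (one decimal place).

μ₀ = -5.8

With known observation variance, the Normal–Normal posterior has precision τ_n = τ₀ + n/σ² and mean μ_n = (τ₀μ₀ + (n/σ²)x̄)/τ_n.
Here τ₀ = 1/54.9 = 0.018215 and τ_data = 13/66.0 = 0.196970, so τ_n = 0.215185.
Rearranging for μ₀: μ₀ = (μ_n·τ_n − τ_data·x̄)/τ₀ = (2.0720·0.215185 − 0.196970·2.8) / 0.018215 = -0.105653/0.018215 ≈ -5.8.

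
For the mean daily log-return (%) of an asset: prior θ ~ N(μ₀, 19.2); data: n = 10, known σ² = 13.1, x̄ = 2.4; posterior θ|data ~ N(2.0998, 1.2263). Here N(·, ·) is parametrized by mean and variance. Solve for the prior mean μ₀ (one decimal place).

With known observation variance, the Normal–Normal posterior has precision τ_n = τ₀ + n/σ² and mean μ_n = (τ₀μ₀ + (n/σ²)x̄)/τ_n.
Here τ₀ = 1/19.2 = 0.052083 and τ_data = 10/13.1 = 0.763359, so τ_n = 0.815442.
Rearranging for μ₀: μ₀ = (μ_n·τ_n − τ_data·x̄)/τ₀ = (2.0998·0.815442 − 0.763359·2.4) / 0.052083 = -0.119796/0.052083 ≈ -2.3.

μ₀ = -2.3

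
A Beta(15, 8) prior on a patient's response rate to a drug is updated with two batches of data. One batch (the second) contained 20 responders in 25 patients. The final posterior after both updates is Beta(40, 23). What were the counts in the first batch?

Sequential conjugate updates are equivalent to a single update on the pooled data, so total successes = posterior α − prior α and total failures = posterior β − prior β.
Total across both batches: 40−15=25 responders, 23−8=15 non-responders.
Subtract the second batch: 25−20=5 responders and 15−5=10 non-responders.

5 responders and 10 non-responders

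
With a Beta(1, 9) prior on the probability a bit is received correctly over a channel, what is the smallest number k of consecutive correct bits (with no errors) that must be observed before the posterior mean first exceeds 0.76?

k = 28

After k correct bits and 0 errors the posterior is Beta(1+k, 9), with mean (1+k)/(1+9+k).
Set (1+k)/(10+k) > 0.76 and solve: k > (0.76·10 − 1)/(1 − 0.76) = 27.500.
The smallest integer exceeding 27.500 is 28, and checking k=28: (29)/(38) = 0.7632 > 0.76.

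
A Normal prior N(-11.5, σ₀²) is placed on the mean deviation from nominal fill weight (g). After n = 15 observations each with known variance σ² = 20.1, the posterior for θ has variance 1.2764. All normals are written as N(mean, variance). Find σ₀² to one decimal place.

Posterior precision equals prior precision plus data precision: 1/σ_n² = 1/σ₀² + n/σ².
So 1/σ₀² = 1/1.2764 − 15/20.1 = 0.783453 − 0.746269 = 0.037184.
Hence σ₀² = 1/0.037184 ≈ 26.9.

σ₀² = 26.9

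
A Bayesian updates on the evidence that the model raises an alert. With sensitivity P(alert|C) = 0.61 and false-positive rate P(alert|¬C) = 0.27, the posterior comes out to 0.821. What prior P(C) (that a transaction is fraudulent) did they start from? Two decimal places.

P(C) = 0.67

Bayes' rule in odds form gives O(C|E) = O(C)·[P(E|C)/P(E|¬C)], hence O(C) = O(C|E)/LR.
Posterior odds = 0.821/(1−0.821) = 4.5866. LR = 0.61/0.27 = 2.2593.
Prior odds = 4.5866/2.2593 = 2.0301, so P(C) = 2.0301/(1+2.0301) ≈ 0.67.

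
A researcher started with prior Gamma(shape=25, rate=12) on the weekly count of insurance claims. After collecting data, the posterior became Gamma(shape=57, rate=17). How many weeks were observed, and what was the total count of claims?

Gamma–Poisson conjugacy: posterior shape = α + Σxᵢ, posterior rate = β + n.
Matching: Σxᵢ = 57 − 25 = 32 and n = 17 − 12 = 5.

n = 5 weeks with total 32 claims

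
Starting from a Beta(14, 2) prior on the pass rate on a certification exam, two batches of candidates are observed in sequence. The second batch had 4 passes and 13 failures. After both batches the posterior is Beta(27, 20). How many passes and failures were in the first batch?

Sequential conjugate updates are equivalent to a single update on the pooled data, so total successes = posterior α − prior α and total failures = posterior β − prior β.
Total across both batches: 27−14=13 passes, 20−2=18 failures.
Subtract the second batch: 13−4=9 passes and 18−13=5 failures.

9 passes and 5 failures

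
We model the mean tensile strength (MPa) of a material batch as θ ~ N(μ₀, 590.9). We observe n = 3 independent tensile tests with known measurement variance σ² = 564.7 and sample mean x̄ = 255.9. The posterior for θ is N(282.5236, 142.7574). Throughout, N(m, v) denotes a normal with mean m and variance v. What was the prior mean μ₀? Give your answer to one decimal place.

μ₀ = 366.1

With known observation variance, the Normal–Normal posterior has precision τ_n = τ₀ + n/σ² and mean μ_n = (τ₀μ₀ + (n/σ²)x̄)/τ_n.
Here τ₀ = 1/590.9 = 0.001692 and τ_data = 3/564.7 = 0.005313, so τ_n = 0.007005.
Rearranging for μ₀: μ₀ = (μ_n·τ_n − τ_data·x̄)/τ₀ = (282.5236·0.007005 − 0.005313·255.9) / 0.001692 = 0.619481/0.001692 ≈ 366.1.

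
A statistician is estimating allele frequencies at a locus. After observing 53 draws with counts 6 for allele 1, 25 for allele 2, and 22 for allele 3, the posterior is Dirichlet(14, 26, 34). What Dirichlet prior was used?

For a Dirichlet(α) prior with multinomial counts c, the posterior is Dirichlet(α + c) componentwise.
Subtract each count from the matching posterior parameter: 14−6=8, 26−25=1, 34−22=12.

Dirichlet(8, 1, 12)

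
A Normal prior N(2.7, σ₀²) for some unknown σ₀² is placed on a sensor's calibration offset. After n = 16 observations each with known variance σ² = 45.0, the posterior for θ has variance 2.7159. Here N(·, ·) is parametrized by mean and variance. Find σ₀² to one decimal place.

Posterior precision equals prior precision plus data precision: 1/σ_n² = 1/σ₀² + n/σ².
So 1/σ₀² = 1/2.7159 − 16/45.0 = 0.368202 − 0.355556 = 0.012646.
Hence σ₀² = 1/0.012646 ≈ 79.1.

σ₀² = 79.1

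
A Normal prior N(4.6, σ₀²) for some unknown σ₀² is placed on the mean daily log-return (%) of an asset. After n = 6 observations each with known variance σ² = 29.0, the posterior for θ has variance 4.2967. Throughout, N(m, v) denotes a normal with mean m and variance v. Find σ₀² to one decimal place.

Posterior precision equals prior precision plus data precision: 1/σ_n² = 1/σ₀² + n/σ².
So 1/σ₀² = 1/4.2967 − 6/29.0 = 0.232737 − 0.206897 = 0.025840.
Hence σ₀² = 1/0.025840 ≈ 38.7.

σ₀² = 38.7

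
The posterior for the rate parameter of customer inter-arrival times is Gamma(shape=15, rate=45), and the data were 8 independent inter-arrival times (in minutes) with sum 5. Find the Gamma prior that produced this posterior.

Gamma(shape=7, rate=40)

Gamma–exponential conjugacy: posterior shape = α + n, posterior rate = β + Σtᵢ.
So α = 15 − 8 = 7 and β = 45 − 5 = 40.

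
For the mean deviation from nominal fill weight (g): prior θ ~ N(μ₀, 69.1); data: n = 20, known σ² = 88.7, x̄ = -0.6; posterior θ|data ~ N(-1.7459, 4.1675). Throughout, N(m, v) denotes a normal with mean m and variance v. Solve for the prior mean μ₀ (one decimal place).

μ₀ = -19.6

The posterior mean is a precision-weighted average: μ_n = (τ₀μ₀ + τ_data·x̄)/(τ₀+τ_data), with τ₀=1/σ₀² and τ_data=n/σ².
Here τ₀ = 1/69.1 = 0.014472 and τ_data = 20/88.7 = 0.225479, so τ_n = 0.239951.
Rearranging for μ₀: μ₀ = (μ_n·τ_n − τ_data·x̄)/τ₀ = (-1.7459·0.239951 − 0.225479·-0.6) / 0.014472 = -0.283643/0.014472 ≈ -19.6.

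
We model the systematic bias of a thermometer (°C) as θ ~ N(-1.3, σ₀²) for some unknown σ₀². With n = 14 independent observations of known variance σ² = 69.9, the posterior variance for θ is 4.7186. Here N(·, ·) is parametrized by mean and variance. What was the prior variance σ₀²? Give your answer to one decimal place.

σ₀² = 85.9

Posterior precision equals prior precision plus data precision: 1/σ_n² = 1/σ₀² + n/σ².
So 1/σ₀² = 1/4.7186 − 14/69.9 = 0.211927 − 0.200286 = 0.011641.
Hence σ₀² = 1/0.011641 ≈ 85.9.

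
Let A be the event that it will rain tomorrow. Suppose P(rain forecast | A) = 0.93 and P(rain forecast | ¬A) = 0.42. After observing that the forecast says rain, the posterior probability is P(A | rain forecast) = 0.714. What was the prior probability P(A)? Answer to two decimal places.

P(A) = 0.53

Bayes' rule in odds form gives O(A|E) = O(A)·[P(E|A)/P(E|¬A)], hence O(A) = O(A|E)/LR.
Posterior odds = 0.714/(1−0.714) = 2.4965. LR = 0.93/0.42 = 2.2143.
Prior odds = 2.4965/2.2143 = 1.1274, so P(A) = 1.1274/(1+1.1274) ≈ 0.53.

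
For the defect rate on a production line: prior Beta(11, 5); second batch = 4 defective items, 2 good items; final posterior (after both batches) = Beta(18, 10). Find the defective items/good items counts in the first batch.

Sequential conjugate updates are equivalent to a single update on the pooled data, so total successes = posterior α − prior α and total failures = posterior β − prior β.
Total across both batches: 18−11=7 defective items, 10−5=5 good items.
Subtract the second batch: 7−4=3 defective items and 5−2=3 good items.

3 defective items and 3 good items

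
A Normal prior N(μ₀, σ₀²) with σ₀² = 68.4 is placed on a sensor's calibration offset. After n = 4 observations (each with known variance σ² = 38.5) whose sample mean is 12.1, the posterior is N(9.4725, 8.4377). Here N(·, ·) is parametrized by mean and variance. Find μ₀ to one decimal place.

With known observation variance, the Normal–Normal posterior has precision τ_n = τ₀ + n/σ² and mean μ_n = (τ₀μ₀ + (n/σ²)x̄)/τ_n.
Here τ₀ = 1/68.4 = 0.014620 and τ_data = 4/38.5 = 0.103896, so τ_n = 0.118516.
Rearranging for μ₀: μ₀ = (μ_n·τ_n − τ_data·x̄)/τ₀ = (9.4725·0.118516 − 0.103896·12.1) / 0.014620 = -0.134499/0.014620 ≈ -9.2.

μ₀ = -9.2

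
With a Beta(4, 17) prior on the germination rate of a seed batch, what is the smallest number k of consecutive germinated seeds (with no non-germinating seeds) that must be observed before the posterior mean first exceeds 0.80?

After k germinated seeds and 0 non-germinating seeds the posterior is Beta(4+k, 17), with mean (4+k)/(4+17+k).
Set (4+k)/(21+k) > 0.80 and solve: k > (0.80·21 − 4)/(1 − 0.80) = 64.000.
The smallest integer exceeding 64.000 is 65.

k = 65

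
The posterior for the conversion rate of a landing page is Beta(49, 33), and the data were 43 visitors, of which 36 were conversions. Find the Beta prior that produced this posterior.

Beta(13, 26)

A Beta(α, β) prior with s successes and f failures in binomial data gives a Beta(α+s, β+f) posterior.
So α = 49 − 36 = 13 and β = 33 − 7 = 26.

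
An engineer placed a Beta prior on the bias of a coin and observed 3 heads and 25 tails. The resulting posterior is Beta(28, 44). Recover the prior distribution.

Under Beta–binomial conjugacy the posterior parameters are (a+s, b+f).
So a = 28 − 3 = 25 and b = 44 − 25 = 19.

Beta(25, 19)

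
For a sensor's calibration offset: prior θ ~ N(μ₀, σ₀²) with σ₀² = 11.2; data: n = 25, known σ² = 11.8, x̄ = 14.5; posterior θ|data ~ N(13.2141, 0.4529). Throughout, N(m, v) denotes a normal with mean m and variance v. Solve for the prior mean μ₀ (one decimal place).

With known observation variance, the Normal–Normal posterior has precision τ_n = τ₀ + n/σ² and mean μ_n = (τ₀μ₀ + (n/σ²)x̄)/τ_n.
Here τ₀ = 1/11.2 = 0.089286 and τ_data = 25/11.8 = 2.118644, so τ_n = 2.207930.
Rearranging for μ₀: μ₀ = (μ_n·τ_n − τ_data·x̄)/τ₀ = (13.2141·2.207930 − 2.118644·14.5) / 0.089286 = -1.544530/0.089286 ≈ -17.3.

μ₀ = -17.3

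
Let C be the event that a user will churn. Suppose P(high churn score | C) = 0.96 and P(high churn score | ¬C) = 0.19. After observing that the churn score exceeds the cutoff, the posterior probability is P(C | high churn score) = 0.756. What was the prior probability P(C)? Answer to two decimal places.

Bayes' rule in odds form gives O(C|E) = O(C)·[P(E|C)/P(E|¬C)], hence O(C) = O(C|E)/LR.
Posterior odds = 0.756/(1−0.756) = 3.0984. LR = 0.96/0.19 = 5.0526.
Prior odds = 3.0984/5.0526 = 0.6132, so P(C) = 0.6132/(1+0.6132) ≈ 0.38.

P(C) = 0.38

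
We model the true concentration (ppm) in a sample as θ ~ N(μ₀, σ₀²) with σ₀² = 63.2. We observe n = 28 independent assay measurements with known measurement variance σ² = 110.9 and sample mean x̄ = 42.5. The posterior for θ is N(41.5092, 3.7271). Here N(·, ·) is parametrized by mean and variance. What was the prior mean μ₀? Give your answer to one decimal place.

With known observation variance, the Normal–Normal posterior has precision τ_n = τ₀ + n/σ² and mean μ_n = (τ₀μ₀ + (n/σ²)x̄)/τ_n.
Here τ₀ = 1/63.2 = 0.015823 and τ_data = 28/110.9 = 0.252480, so τ_n = 0.268303.
Rearranging for μ₀: μ₀ = (μ_n·τ_n − τ_data·x̄)/τ₀ = (41.5092·0.268303 − 0.252480·42.5) / 0.015823 = 0.406643/0.015823 ≈ 25.7.

μ₀ = 25.7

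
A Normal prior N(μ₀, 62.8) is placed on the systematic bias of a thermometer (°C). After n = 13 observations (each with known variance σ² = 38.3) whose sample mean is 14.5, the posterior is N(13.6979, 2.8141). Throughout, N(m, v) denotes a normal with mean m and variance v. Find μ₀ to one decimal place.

The posterior mean is a precision-weighted average: μ_n = (τ₀μ₀ + τ_data·x̄)/(τ₀+τ_data), with τ₀=1/σ₀² and τ_data=n/σ².
Here τ₀ = 1/62.8 = 0.015924 and τ_data = 13/38.3 = 0.339426, so τ_n = 0.355350.
Rearranging for μ₀: μ₀ = (μ_n·τ_n − τ_data·x̄)/τ₀ = (13.6979·0.355350 − 0.339426·14.5) / 0.015924 = -0.054128/0.015924 ≈ -3.4.

μ₀ = -3.4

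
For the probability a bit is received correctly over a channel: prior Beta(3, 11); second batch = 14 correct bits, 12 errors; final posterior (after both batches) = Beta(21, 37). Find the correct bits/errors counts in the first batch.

Sequential conjugate updates are equivalent to a single update on the pooled data, so total successes = posterior α − prior α and total failures = posterior β − prior β.
Total across both batches: 21−3=18 correct bits, 37−11=26 errors.
Subtract the second batch: 18−14=4 correct bits and 26−12=14 errors.

4 correct bits and 14 errors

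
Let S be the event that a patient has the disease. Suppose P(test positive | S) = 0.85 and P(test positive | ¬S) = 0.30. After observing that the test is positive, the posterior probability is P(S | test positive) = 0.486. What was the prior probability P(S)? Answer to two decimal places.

Bayes' rule in odds form gives O(S|E) = O(S)·[P(E|S)/P(E|¬S)], hence O(S) = O(S|E)/LR.
Posterior odds = 0.486/(1−0.486) = 0.9455. LR = 0.85/0.30 = 2.8333.
Prior odds = 0.9455/2.8333 = 0.3337, so P(S) = 0.3337/(1+0.3337) ≈ 0.25.

P(S) = 0.25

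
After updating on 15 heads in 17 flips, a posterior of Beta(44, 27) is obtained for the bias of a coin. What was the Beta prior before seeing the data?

Beta(29, 25)

A Beta(α, β) prior with s successes and f failures in binomial data gives a Beta(α+s, β+f) posterior.
So α = 44 − 15 = 29 and β = 27 − 2 = 25.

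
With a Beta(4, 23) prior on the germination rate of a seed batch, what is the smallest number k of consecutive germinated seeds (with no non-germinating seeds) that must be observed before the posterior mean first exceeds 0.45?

After k germinated seeds and 0 non-germinating seeds the posterior is Beta(4+k, 23), with mean (4+k)/(4+23+k).
Set (4+k)/(27+k) > 0.45 and solve: k > (0.45·27 − 4)/(1 − 0.45) = 14.818.
The smallest integer exceeding 14.818 is 15, and checking k=15: (19)/(42) = 0.4524 > 0.45.

k = 15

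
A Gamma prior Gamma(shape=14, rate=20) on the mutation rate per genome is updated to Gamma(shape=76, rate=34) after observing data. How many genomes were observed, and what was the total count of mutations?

n = 14 genomes with total 62 mutations

Gamma–Poisson conjugacy: posterior shape = α + Σxᵢ, posterior rate = β + n.
Matching: Σxᵢ = 76 − 14 = 62 and n = 34 − 20 = 14.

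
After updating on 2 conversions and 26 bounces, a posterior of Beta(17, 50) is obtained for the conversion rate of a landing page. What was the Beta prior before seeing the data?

Under Beta–binomial conjugacy the posterior parameters are (a+s, b+f).
So a = 17 − 2 = 15 and b = 50 − 26 = 24.

Beta(15, 24)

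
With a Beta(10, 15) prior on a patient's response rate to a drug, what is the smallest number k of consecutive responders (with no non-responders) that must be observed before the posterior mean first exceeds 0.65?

After k responders and 0 non-responders the posterior is Beta(10+k, 15), with mean (10+k)/(10+15+k).
Set (10+k)/(25+k) > 0.65 and solve: k > (0.65·25 − 10)/(1 − 0.65) = 17.857.
The smallest integer exceeding 17.857 is 18, and checking k=18: (28)/(43) = 0.6512 > 0.65.

k = 18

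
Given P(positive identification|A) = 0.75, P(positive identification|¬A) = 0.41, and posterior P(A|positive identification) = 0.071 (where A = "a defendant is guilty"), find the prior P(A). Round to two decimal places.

P(A) = 0.04

In odds form, posterior odds = prior odds × likelihood ratio, so prior odds = posterior odds ÷ LR.
Posterior odds = 0.071/(1−0.071) = 0.0764. LR = 0.75/0.41 = 1.8293.
Prior odds = 0.0764/1.8293 = 0.0418, so P(A) = 0.0418/(1+0.0418) ≈ 0.04.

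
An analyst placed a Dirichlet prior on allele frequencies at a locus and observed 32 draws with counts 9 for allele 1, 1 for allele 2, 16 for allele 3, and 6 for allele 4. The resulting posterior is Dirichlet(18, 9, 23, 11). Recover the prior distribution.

For a Dirichlet(α) prior with multinomial counts c, the posterior is Dirichlet(α + c) componentwise.
Subtract each count from the matching posterior parameter: 18−9=9, 9−1=8, 23−16=7, 11−6=5.

Dirichlet(9, 8, 7, 5)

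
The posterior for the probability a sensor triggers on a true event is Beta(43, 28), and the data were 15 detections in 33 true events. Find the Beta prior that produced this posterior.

Beta(28, 10)

Beta is conjugate to the binomial likelihood: posterior = Beta(α+s, β+f).
So α = 43 − 15 = 28 and β = 28 − 18 = 10.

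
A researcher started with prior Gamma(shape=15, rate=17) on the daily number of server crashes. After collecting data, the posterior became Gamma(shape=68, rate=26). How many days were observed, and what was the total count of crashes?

Gamma–Poisson conjugacy: posterior shape = α + Σxᵢ, posterior rate = β + n.
Matching: Σxᵢ = 68 − 15 = 53 and n = 26 − 17 = 9.

n = 9 days with total 53 crashes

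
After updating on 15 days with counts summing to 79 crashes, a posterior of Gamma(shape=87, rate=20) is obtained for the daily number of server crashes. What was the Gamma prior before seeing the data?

Gamma(shape=8, rate=5)

A Gamma(α, β) prior (rate parametrization) on a Poisson rate with n observations summing to S gives posterior Gamma(α+S, β+n).
So α = 87 − 79 = 8 and β = 20 − 15 = 5.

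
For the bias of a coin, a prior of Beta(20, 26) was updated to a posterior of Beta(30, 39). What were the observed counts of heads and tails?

10 heads and 13 tails

Beta is conjugate to the binomial likelihood: posterior = Beta(a+s, b+f).
So s = 30 − 20 = 10 and f = 39 − 26 = 13.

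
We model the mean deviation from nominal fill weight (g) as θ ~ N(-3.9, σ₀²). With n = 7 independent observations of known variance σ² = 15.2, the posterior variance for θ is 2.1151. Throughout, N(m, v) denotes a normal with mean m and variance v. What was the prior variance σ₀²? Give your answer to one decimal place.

Posterior precision equals prior precision plus data precision: 1/σ_n² = 1/σ₀² + n/σ².
So 1/σ₀² = 1/2.1151 − 7/15.2 = 0.472791 − 0.460526 = 0.012265.
Hence σ₀² = 1/0.012265 ≈ 81.5.

σ₀² = 81.5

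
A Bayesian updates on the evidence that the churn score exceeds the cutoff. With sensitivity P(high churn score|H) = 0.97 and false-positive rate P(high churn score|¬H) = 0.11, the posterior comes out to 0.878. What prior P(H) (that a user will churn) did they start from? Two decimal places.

P(H) = 0.45

Bayes' rule in odds form gives O(H|E) = O(H)·[P(E|H)/P(E|¬H)], hence O(H) = O(H|E)/LR.
Posterior odds = 0.878/(1−0.878) = 7.1967. LR = 0.97/0.11 = 8.8182.
Prior odds = 7.1967/8.8182 = 0.8161, so P(H) = 0.8161/(1+0.8161) ≈ 0.45.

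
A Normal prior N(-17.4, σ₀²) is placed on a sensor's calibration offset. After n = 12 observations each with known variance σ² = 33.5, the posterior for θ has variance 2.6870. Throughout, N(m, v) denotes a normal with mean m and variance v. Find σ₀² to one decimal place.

Posterior precision equals prior precision plus data precision: 1/σ_n² = 1/σ₀² + n/σ².
So 1/σ₀² = 1/2.6870 − 12/33.5 = 0.372162 − 0.358209 = 0.013953.
Hence σ₀² = 1/0.013953 ≈ 71.7.

σ₀² = 71.7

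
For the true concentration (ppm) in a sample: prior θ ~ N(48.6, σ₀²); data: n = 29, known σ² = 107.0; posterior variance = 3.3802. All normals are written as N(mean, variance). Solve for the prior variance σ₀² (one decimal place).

Posterior precision equals prior precision plus data precision: 1/σ_n² = 1/σ₀² + n/σ².
So 1/σ₀² = 1/3.3802 − 29/107.0 = 0.295840 − 0.271028 = 0.024812.
Hence σ₀² = 1/0.024812 ≈ 40.3.

σ₀² = 40.3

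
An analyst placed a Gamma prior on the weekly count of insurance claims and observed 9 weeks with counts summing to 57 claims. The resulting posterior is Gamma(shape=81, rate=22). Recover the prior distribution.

A Gamma(α, β) prior (rate parametrization) on a Poisson rate with n observations summing to S gives posterior Gamma(α+S, β+n).
So α = 81 − 57 = 24 and β = 22 − 9 = 13.

Gamma(shape=24, rate=13)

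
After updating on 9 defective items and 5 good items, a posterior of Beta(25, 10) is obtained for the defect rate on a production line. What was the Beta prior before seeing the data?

A Beta(α, β) prior with s successes and f failures in binomial data gives a Beta(α+s, β+f) posterior.
Subtract the data counts: 25−9=16, 10−5=5.

Beta(16, 5)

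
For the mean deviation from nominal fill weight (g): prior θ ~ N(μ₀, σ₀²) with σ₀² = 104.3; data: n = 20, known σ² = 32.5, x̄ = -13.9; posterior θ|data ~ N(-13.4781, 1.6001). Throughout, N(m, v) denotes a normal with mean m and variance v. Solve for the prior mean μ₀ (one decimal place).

μ₀ = 13.6

With known observation variance, the Normal–Normal posterior has precision τ_n = τ₀ + n/σ² and mean μ_n = (τ₀μ₀ + (n/σ²)x̄)/τ_n.
Here τ₀ = 1/104.3 = 0.009588 and τ_data = 20/32.5 = 0.615385, so τ_n = 0.624973.
Rearranging for μ₀: μ₀ = (μ_n·τ_n − τ_data·x̄)/τ₀ = (-13.4781·0.624973 − 0.615385·-13.9) / 0.009588 = 0.130403/0.009588 ≈ 13.6.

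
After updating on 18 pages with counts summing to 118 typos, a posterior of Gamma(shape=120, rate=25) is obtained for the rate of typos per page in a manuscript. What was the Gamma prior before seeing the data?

A Gamma(α, β) prior (rate parametrization) on a Poisson rate with n observations summing to S gives posterior Gamma(α+S, β+n).
So α = 120 − 118 = 2 and β = 25 − 18 = 7.

Gamma(shape=2, rate=7)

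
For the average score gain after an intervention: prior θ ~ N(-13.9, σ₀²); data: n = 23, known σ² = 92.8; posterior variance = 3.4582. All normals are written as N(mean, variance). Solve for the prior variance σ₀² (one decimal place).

For the Normal–Normal model with known σ², precisions add: τ_n = τ₀ + n/σ².
So 1/σ₀² = 1/3.4582 − 23/92.8 = 0.289168 − 0.247845 = 0.041323.
Hence σ₀² = 1/0.041323 ≈ 24.2.

σ₀² = 24.2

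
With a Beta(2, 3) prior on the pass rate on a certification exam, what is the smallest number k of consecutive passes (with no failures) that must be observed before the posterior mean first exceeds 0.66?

k = 4

After k passes and 0 failures the posterior is Beta(2+k, 3), with mean (2+k)/(2+3+k).
Set (2+k)/(5+k) > 0.66 and solve: k > (0.66·5 − 2)/(1 − 0.66) = 3.824.
The smallest integer exceeding 3.824 is 4, and checking k=4: (6)/(9) = 0.6667 > 0.66.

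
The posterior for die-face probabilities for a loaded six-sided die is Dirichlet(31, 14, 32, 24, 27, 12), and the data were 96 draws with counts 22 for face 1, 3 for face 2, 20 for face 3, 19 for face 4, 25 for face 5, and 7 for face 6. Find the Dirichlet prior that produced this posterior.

Dirichlet(9, 11, 12, 5, 2, 5)

For a Dirichlet(α) prior with multinomial counts c, the posterior is Dirichlet(α + c) componentwise.
Subtract each count from the matching posterior parameter: 31−22=9, 14−3=11, 32−20=12, 24−19=5, 27−25=2, 12−7=5.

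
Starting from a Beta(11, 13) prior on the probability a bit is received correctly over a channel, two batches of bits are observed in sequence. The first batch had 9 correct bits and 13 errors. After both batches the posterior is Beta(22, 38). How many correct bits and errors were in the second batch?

Sequential conjugate updates are equivalent to a single update on the pooled data, so total successes = posterior α − prior α and total failures = posterior β − prior β.
Total across both batches: 22−11=11 correct bits, 38−13=25 errors.
Subtract the first batch: 11−9=2 correct bits and 25−13=12 errors.

2 correct bits and 12 errors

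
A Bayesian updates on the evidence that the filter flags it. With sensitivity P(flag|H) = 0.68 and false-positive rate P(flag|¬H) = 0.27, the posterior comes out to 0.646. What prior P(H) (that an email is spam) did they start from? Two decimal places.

Bayes' rule in odds form gives O(H|E) = O(H)·[P(E|H)/P(E|¬H)], hence O(H) = O(H|E)/LR.
Posterior odds = 0.646/(1−0.646) = 1.8249. LR = 0.68/0.27 = 2.5185.
Prior odds = 1.8249/2.5185 = 0.7246, so P(H) = 0.7246/(1+0.7246) ≈ 0.42.

P(H) = 0.42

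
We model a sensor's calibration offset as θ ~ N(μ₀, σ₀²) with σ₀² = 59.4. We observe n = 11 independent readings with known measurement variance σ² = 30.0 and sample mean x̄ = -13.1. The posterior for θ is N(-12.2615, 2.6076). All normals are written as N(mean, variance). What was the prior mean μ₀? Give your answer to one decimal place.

μ₀ = 6.0

The posterior mean is a precision-weighted average: μ_n = (τ₀μ₀ + τ_data·x̄)/(τ₀+τ_data), with τ₀=1/σ₀² and τ_data=n/σ².
Here τ₀ = 1/59.4 = 0.016835 and τ_data = 11/30.0 = 0.366667, so τ_n = 0.383502.
Rearranging for μ₀: μ₀ = (μ_n·τ_n − τ_data·x̄)/τ₀ = (-12.2615·0.383502 − 0.366667·-13.1) / 0.016835 = 0.101028/0.016835 ≈ 6.0.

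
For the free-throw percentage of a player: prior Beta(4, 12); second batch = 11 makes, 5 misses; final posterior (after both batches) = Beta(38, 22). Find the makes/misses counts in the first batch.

Sequential conjugate updates are equivalent to a single update on the pooled data, so total successes = posterior α − prior α and total failures = posterior β − prior β.
Total across both batches: 38−4=34 makes, 22−12=10 misses.
Subtract the second batch: 34−11=23 makes and 10−5=5 misses.

23 makes and 5 misses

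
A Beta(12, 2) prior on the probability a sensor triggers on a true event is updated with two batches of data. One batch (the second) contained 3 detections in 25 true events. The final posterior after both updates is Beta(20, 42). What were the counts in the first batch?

Because Beta–binomial updating is additive in the counts, the combined data contributed (α_post−α_prior, β_post−β_prior) successes and failures.
Total across both batches: 20−12=8 detections, 42−2=40 misses.
Subtract the second batch: 8−3=5 detections and 40−22=18 misses.

5 detections and 18 misses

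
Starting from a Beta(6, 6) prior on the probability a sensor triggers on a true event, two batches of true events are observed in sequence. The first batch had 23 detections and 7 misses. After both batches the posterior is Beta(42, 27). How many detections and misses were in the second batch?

13 detections and 14 misses

Sequential conjugate updates are equivalent to a single update on the pooled data, so total successes = posterior α − prior α and total failures = posterior β − prior β.
Total across both batches: 42−6=36 detections, 27−6=21 misses.
Subtract the first batch: 36−23=13 detections and 21−7=14 misses.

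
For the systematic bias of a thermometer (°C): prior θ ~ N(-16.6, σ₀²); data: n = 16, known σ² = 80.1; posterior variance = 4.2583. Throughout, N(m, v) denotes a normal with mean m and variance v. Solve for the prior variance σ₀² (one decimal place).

σ₀² = 28.5

Posterior precision equals prior precision plus data precision: 1/σ_n² = 1/σ₀² + n/σ².
So 1/σ₀² = 1/4.2583 − 16/80.1 = 0.234835 − 0.199750 = 0.035085.
Hence σ₀² = 1/0.035085 ≈ 28.5.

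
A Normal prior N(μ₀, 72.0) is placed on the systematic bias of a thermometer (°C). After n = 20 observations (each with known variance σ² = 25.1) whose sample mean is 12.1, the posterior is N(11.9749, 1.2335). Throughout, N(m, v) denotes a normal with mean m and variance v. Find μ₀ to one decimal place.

μ₀ = 4.8

With known observation variance, the Normal–Normal posterior has precision τ_n = τ₀ + n/σ² and mean μ_n = (τ₀μ₀ + (n/σ²)x̄)/τ_n.
Here τ₀ = 1/72.0 = 0.013889 and τ_data = 20/25.1 = 0.796813, so τ_n = 0.810702.
Rearranging for μ₀: μ₀ = (μ_n·τ_n − τ_data·x̄)/τ₀ = (11.9749·0.810702 − 0.796813·12.1) / 0.013889 = 0.066638/0.013889 ≈ 4.8.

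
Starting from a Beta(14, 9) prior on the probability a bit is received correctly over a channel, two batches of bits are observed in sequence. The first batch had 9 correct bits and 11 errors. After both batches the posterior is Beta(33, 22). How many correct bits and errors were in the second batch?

10 correct bits and 2 errors

Because Beta–binomial updating is additive in the counts, the combined data contributed (α_post−α_prior, β_post−β_prior) successes and failures.
Total across both batches: 33−14=19 correct bits, 22−9=13 errors.
Subtract the first batch: 19−9=10 correct bits and 13−11=2 errors.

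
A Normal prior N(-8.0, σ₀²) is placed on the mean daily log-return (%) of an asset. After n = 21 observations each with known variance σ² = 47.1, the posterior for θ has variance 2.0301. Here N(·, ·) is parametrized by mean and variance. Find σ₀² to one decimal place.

For the Normal–Normal model with known σ², precisions add: τ_n = τ₀ + n/σ².
So 1/σ₀² = 1/2.0301 − 21/47.1 = 0.492587 − 0.445860 = 0.046727.
Hence σ₀² = 1/0.046727 ≈ 21.4.

σ₀² = 21.4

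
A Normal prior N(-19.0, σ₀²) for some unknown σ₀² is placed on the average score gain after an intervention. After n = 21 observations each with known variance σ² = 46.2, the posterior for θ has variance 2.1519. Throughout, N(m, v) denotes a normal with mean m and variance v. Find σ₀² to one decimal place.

For the Normal–Normal model with known σ², precisions add: τ_n = τ₀ + n/σ².
So 1/σ₀² = 1/2.1519 − 21/46.2 = 0.464706 − 0.454545 = 0.010161.
Hence σ₀² = 1/0.010161 ≈ 98.4.

σ₀² = 98.4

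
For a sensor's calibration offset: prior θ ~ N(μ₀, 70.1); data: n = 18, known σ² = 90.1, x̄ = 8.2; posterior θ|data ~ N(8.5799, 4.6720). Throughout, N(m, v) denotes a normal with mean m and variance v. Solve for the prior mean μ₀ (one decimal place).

μ₀ = 13.9

With known observation variance, the Normal–Normal posterior has precision τ_n = τ₀ + n/σ² and mean μ_n = (τ₀μ₀ + (n/σ²)x̄)/τ_n.
Here τ₀ = 1/70.1 = 0.014265 and τ_data = 18/90.1 = 0.199778, so τ_n = 0.214043.
Rearranging for μ₀: μ₀ = (μ_n·τ_n − τ_data·x̄)/τ₀ = (8.5799·0.214043 − 0.199778·8.2) / 0.014265 = 0.198288/0.014265 ≈ 13.9.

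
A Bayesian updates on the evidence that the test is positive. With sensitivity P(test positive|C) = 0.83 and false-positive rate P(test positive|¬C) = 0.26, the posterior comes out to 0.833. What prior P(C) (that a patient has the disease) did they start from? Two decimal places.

Bayes' rule in odds form gives O(C|E) = O(C)·[P(E|C)/P(E|¬C)], hence O(C) = O(C|E)/LR.
Posterior odds = 0.833/(1−0.833) = 4.9880. LR = 0.83/0.26 = 3.1923.
Prior odds = 4.9880/3.1923 = 1.5625, so P(C) = 1.5625/(1+1.5625) ≈ 0.61.

P(C) = 0.61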